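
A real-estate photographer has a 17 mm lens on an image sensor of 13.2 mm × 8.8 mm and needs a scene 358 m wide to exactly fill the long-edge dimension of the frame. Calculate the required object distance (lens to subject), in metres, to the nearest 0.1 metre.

461.1 m

W: 358 m = 358000 mm.
Magnification m = w/W = dᵢ/dₒ; combined with 1/f = 1/dₒ + 1/dᵢ this gives dₒ = f·(1 + W/w).
dₒ = 17 mm × (1 + 358000/13.2) = 17 × 27122.2121 ≈ 461077.606 mm = 461.078 m.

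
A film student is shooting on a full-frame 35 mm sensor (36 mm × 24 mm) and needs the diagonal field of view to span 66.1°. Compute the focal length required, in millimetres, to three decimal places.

Sensor diagonal = √(36² + 24²) = √1872.0000 ≈ 43.2666 mm.
From α = 2·arctan(d/2f) we get f = d / (2·tan(α/2)).
With d = 43.2666 mm and α/2 = 33.05°, tan(α/2) ≈ 0.65065, so f ≈ 43.2666 / 1.30130 ≈ 33.2488 mm.

33.249 mm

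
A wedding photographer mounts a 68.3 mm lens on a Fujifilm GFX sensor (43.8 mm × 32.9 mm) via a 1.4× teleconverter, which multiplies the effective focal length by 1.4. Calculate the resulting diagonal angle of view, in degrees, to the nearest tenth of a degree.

32.0°

Effective focal length f = 68.3 × 1.4 = 95.62 mm.
Sensor diagonal = √(43.8² + 32.9²) = √3000.8500 ≈ 54.7800 mm.
α = 2·arctan(54.780 / (2 × 95.62)) = 2·arctan(0.28645) ≈ 31.9683°.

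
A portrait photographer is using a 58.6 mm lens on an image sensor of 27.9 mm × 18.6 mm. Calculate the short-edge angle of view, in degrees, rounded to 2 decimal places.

Angle of view α = 2·arctan(h/2f) with h = 18.6 mm and f = 58.6 mm.
h/2f = 0.15870; arctan(0.15870) ≈ 9.0178°, so α ≈ 18.0356°.

18.04°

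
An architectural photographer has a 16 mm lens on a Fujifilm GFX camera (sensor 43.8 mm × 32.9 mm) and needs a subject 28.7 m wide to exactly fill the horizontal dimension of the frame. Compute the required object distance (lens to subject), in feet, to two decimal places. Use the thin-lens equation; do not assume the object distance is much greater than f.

34.45 ft

W: 28.7 m = 28700 mm.
Magnification m = w/W = dᵢ/dₒ; combined with 1/f = 1/dₒ + 1/dᵢ this gives dₒ = f·(1 + W/w).
dₒ = 16 mm × (1 + 28700/43.8) = 16 × 656.2511 ≈ 10500.018 mm = 10500.018/304.8 ft = 34.4489 ft.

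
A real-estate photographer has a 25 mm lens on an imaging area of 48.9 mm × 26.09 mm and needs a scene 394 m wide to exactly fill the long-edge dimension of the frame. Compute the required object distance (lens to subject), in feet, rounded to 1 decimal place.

W: 394 m = 394000 mm.
Magnification m = w/W = dᵢ/dₒ; combined with 1/f = 1/dₒ + 1/dᵢ this gives dₒ = f·(1 + W/w).
dₒ = 25 mm × (1 + 394000/48.9) = 25 × 8058.2597 ≈ 201456.493 mm = 201456.493/304.8 ft = 660.947 ft.

660.9 ft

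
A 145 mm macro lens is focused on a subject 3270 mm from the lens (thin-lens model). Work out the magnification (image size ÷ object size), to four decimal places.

Thin lens: 1/f = 1/dₒ + 1/dᵢ → 1/dᵢ = 1/145 − 1/3270 = 0.0065907 mm⁻¹, so dᵢ ≈ 151.7280 mm.
Magnification m = dᵢ/dₒ = 151.7280/3270 ≈ 0.04640.

0.0464×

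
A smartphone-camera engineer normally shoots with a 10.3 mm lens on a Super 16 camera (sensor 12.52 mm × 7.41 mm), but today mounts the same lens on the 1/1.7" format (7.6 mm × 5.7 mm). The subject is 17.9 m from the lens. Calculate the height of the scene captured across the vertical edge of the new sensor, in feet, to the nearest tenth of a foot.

The focal length stays 10.3 mm; the relevant sensor dimension is now h = 5.7 mm. Object distance dₒ = 17.9 m = 17900 mm.
Thin-lens field height W = h·(dₒ − f)/f = 5.7 × (17900 − 10.3)/10.3 ≈ 9900.125 mm = 9900.125/304.8 ft = 32.4807 ft.

32.5 ft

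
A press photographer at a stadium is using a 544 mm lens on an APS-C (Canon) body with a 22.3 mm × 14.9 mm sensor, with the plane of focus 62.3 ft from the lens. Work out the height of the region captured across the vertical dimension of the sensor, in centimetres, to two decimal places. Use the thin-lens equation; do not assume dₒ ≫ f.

dₒ: 62.3 ft × 304.8 mm/ft = 18989.04 mm.
Similar triangles through the lens centre give W/dₒ = h/dᵢ; with 1/f = 1/dₒ + 1/dᵢ this gives W = h·(dₒ − f)/f.
W = 14.9 mm × (18989 − 544) / 544 = 14.9 × 33.9063 ≈ 505.204 mm = 50.5204 cm.

50.52 cm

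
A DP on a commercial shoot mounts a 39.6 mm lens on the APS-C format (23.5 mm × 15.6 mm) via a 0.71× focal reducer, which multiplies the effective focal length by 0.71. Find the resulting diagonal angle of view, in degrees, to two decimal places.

53.28°

Effective focal length f = 39.6 × 0.71 = 28.116 mm.
Sensor diagonal = √(23.5² + 15.6²) = √795.6100 ≈ 28.2066 mm.
α = 2·arctan(28.207 / (2 × 28.116)) = 2·arctan(0.50161) ≈ 53.2776°.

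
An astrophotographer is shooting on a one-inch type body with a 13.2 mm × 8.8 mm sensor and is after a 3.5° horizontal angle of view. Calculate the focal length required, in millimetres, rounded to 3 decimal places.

From α = 2·arctan(w/2f) we get f = w / (2·tan(α/2)).
With w = 13.2 mm and α/2 = 1.75°, tan(α/2) ≈ 0.03055, so f ≈ 13.2 / 0.06111 ≈ 216.0197 mm.

216.020 mm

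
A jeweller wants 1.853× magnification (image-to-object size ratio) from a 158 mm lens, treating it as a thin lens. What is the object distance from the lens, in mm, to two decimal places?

With m = dᵢ/dₒ and 1/f = 1/dₒ + 1/dᵢ, substituting dᵢ = m·dₒ gives 1/f = (1 + 1/m)/dₒ, hence dₒ = f·(1 + 1/m).
dₒ = 158 × (1 + 1/1.853) = 158 × 1.53967 ≈ 243.267 mm.

243.27 mm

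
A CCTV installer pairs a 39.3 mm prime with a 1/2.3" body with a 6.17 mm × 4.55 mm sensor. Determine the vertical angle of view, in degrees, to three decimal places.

6.626°

Angle of view α = 2·arctan(h/2f) with h = 4.55 mm and f = 39.3 mm.
h/2f = 0.05789; arctan(0.05789) ≈ 3.3130°, so α ≈ 6.6261°.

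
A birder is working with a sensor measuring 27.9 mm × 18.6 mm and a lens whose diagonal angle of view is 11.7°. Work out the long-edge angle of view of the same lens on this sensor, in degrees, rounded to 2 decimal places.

Sensor diagonal = √(27.9² + 18.6²) = √1124.3700 ≈ 33.5316 mm.
From the diagonal AOV: f = 33.5316 / (2·tan(5.85°)) = 33.5316 / 0.20492 ≈ 163.6359 mm.
Long-edge AOV = 2·arctan(27.9 / (2 × 163.6359)) = 2·arctan(0.08525) ≈ 9.7454°.

9.75°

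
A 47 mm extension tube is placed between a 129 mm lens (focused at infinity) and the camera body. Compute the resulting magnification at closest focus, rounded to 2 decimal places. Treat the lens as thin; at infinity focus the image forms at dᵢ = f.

The tube moves the image plane from f to f + e, so dᵢ = 129 + 47 = 176 mm. Focus is achieved when 1/f = 1/dₒ + 1/dᵢ, giving dₒ = 1/(1/f − 1/(f+e)).
Magnification m = dᵢ/dₒ = (f+e)·(1/f − 1/(f+e)) = e/f = 47/129 ≈ 0.3643.

0.36×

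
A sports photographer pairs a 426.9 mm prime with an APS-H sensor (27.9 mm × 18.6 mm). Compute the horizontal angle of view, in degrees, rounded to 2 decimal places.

Angle of view α = 2·arctan(w/2f) with w = 27.9 mm and f = 426.9 mm.
w/2f = 0.03268; arctan(0.03268) ≈ 1.8716°, so α ≈ 3.7432°.

3.74°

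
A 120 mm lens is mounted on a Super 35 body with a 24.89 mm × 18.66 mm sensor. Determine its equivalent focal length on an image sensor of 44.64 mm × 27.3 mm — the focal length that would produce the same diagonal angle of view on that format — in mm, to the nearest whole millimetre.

Sensor diagonal = √(24.89² + 18.66²) = √967.7077 ≈ 31.1080 mm.
Sensor diagonal = √(44.64² + 27.3²) = √2738.0196 ≈ 52.3261 mm.
Equal angle of view means equal diagonal/f ratio, so f₂ = f₁ · (diagonal₂/diagonal₁) = 120 × 52.3261/31.1080.
f₂ = 120 × 1.68208 ≈ 201.849 mm.

202 mm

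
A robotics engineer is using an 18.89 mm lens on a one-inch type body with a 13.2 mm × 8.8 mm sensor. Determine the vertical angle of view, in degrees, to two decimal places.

26.22°

Angle of view α = 2·arctan(h/2f) with h = 8.8 mm and f = 18.89 mm.
h/2f = 0.23293; arctan(0.23293) ≈ 13.1120°, so α ≈ 26.2239°.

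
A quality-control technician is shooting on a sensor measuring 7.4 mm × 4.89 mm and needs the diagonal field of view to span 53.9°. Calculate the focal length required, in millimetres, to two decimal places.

Sensor diagonal = √(7.4² + 4.89²) = √78.6721 ≈ 8.8697 mm.
From α = 2·arctan(d/2f) we get f = d / (2·tan(α/2)).
With d = 8.8697 mm and α/2 = 26.95°, tan(α/2) ≈ 0.50843, so f ≈ 8.8697 / 1.01685 ≈ 8.7227 mm.

8.72 mm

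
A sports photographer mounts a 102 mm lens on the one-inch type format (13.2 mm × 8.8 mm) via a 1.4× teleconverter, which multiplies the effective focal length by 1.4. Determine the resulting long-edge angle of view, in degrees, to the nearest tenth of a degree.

Effective focal length f = 102 × 1.4 = 142.8 mm.
α = 2·arctan(13.2 / (2 × 142.8)) = 2·arctan(0.04622) ≈ 5.2925°.

5.3°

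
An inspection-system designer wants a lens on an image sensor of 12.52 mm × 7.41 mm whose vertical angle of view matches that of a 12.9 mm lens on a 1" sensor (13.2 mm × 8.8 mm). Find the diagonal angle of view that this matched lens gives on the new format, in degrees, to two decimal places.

Equal vertical AOV ⇒ f₂ = f₁ · 7.41/8.8 = 12.9 × 0.84205 ≈ 10.8624 mm.
Sensor diagonal = √(12.52² + 7.41²) = √211.6585 ≈ 14.5485 mm.
Diagonal AOV on the new format = 2·arctan(14.5485 / (2 × 10.8624)) = 2·arctan(0.66967) ≈ 67.6183°.

67.62°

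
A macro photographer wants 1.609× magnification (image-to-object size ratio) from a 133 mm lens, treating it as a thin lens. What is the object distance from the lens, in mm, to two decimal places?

With m = dᵢ/dₒ and 1/f = 1/dₒ + 1/dᵢ, substituting dᵢ = m·dₒ gives 1/f = (1 + 1/m)/dₒ, hence dₒ = f·(1 + 1/m).
dₒ = 133 × (1 + 1/1.609) = 133 × 1.62150 ≈ 215.660 mm.

215.66 mm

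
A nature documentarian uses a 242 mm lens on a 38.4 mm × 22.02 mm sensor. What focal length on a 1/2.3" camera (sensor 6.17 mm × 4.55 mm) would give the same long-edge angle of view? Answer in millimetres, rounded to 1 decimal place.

Equal angle of view means equal width/f ratio, so f₂ = f₁ · (width₂/width₁) = 242 × 6.17/38.4.
f₂ = 242 × 0.16068 ≈ 38.884 mm.

38.9 mm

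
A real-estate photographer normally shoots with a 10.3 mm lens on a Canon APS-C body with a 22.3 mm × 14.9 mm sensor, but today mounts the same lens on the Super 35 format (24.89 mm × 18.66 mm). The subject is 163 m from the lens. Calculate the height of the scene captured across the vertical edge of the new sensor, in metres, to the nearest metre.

The focal length stays 10.3 mm; the relevant sensor dimension is now h = 18.66 mm. Object distance dₒ = 163 m = 163000 mm.
Thin-lens field height W = h·(dₒ − f)/f = 18.66 × (163000 − 10.3)/10.3 ≈ 295280.369 mm = 295.28 m.

295 m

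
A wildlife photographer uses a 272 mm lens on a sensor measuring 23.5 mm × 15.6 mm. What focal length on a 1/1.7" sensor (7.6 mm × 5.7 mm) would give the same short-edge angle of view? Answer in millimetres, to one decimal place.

Equal angle of view means equal height/f ratio, so f₂ = f₁ · (height₂/height₁) = 272 × 5.7/15.6.
f₂ = 272 × 0.36538 ≈ 99.385 mm.

99.4 mm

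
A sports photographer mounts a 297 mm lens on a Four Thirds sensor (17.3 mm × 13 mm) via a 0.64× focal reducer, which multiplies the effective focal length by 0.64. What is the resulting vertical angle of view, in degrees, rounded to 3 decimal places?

3.917°

Effective focal length f = 297 × 0.64 = 190.08 mm.
α = 2·arctan(13 / (2 × 190.08)) = 2·arctan(0.03420) ≈ 3.9171°.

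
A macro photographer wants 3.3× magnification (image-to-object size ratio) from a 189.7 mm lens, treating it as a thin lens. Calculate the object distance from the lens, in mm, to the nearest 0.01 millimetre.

247.18 mm

With m = dᵢ/dₒ and 1/f = 1/dₒ + 1/dᵢ, substituting dᵢ = m·dₒ gives 1/f = (1 + 1/m)/dₒ, hence dₒ = f·(1 + 1/m).
dₒ = 189.7 × (1 + 1/3.3) = 189.7 × 1.30303 ≈ 247.185 mm.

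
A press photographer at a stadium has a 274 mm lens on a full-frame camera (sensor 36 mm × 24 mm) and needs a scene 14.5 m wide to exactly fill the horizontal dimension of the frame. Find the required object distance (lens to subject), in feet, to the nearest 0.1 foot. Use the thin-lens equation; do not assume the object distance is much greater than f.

363.0 ft

W: 14.5 m = 14500 mm.
Magnification m = w/W = dᵢ/dₒ; combined with 1/f = 1/dₒ + 1/dᵢ this gives dₒ = f·(1 + W/w).
dₒ = 274 mm × (1 + 14500/36) = 274 × 403.7778 ≈ 110635.111 mm = 110635.111/304.8 ft = 362.976 ft.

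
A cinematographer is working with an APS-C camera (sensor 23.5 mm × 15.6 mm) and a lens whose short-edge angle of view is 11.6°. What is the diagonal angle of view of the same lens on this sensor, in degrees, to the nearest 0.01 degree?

20.81°

From the short-edge AOV: f = 15.6 / (2·tan(5.8°)) = 15.6 / 0.20315 ≈ 76.7896 mm.
Sensor diagonal = √(23.5² + 15.6²) = √795.6100 ≈ 28.2066 mm.
Diagonal AOV = 2·arctan(28.2066 / (2 × 76.7896)) = 2·arctan(0.18366) ≈ 20.8141°.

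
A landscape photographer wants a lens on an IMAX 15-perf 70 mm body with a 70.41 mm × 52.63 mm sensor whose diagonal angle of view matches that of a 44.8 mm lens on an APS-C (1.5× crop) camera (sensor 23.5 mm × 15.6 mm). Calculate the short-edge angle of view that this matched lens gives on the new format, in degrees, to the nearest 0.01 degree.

Sensor diagonal = √(23.5² + 15.6²) = √795.6100 ≈ 28.2066 mm.
Sensor diagonal = √(70.41² + 52.63²) = √7727.4850 ≈ 87.9061 mm.
Equal diagonal AOV ⇒ f₂ = f₁ · 87.9061/28.2066 = 44.8 × 3.11651 ≈ 139.6198 mm.
Short-edge AOV on the new format = 2·arctan(52.63 / (2 × 139.6198)) = 2·arctan(0.18848) ≈ 21.3474°.

21.35°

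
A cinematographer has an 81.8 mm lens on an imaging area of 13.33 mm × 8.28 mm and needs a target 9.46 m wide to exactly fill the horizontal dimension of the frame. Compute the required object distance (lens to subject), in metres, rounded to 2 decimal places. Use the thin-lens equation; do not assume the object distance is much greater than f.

W: 9.46 m = 9460 mm.
Magnification m = w/W = dᵢ/dₒ; combined with 1/f = 1/dₒ + 1/dᵢ this gives dₒ = f·(1 + W/w).
dₒ = 81.8 mm × (1 + 9460/13.33) = 81.8 × 710.6774 ≈ 58133.413 mm = 58.1334 m.

58.13 m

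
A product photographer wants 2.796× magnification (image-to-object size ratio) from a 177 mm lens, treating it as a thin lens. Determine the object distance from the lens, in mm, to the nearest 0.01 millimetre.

240.30 mm

With m = dᵢ/dₒ and 1/f = 1/dₒ + 1/dᵢ, substituting dᵢ = m·dₒ gives 1/f = (1 + 1/m)/dₒ, hence dₒ = f·(1 + 1/m).
dₒ = 177 × (1 + 1/2.796) = 177 × 1.35765 ≈ 240.305 mm.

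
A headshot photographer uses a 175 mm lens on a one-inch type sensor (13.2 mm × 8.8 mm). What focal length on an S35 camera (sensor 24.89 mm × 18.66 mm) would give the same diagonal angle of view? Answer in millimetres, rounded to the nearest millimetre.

343 mm

Sensor diagonal = √(13.2² + 8.8²) = √251.6800 ≈ 15.8644 mm.
Sensor diagonal = √(24.89² + 18.66²) = √967.7077 ≈ 31.1080 mm.
Equal angle of view means equal diagonal/f ratio, so f₂ = f₁ · (diagonal₂/diagonal₁) = 175 × 31.1080/15.8644.
f₂ = 175 × 1.96087 ≈ 343.151 mm.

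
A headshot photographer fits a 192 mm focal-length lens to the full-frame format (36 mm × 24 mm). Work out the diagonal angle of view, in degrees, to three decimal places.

12.857°

Sensor diagonal = √(36² + 24²) = √1872.0000 ≈ 43.2666 mm.
Angle of view α = 2·arctan(d/2f) with d = 43.2666 mm and f = 192 mm.
d/2f = 0.11267; arctan(0.11267) ≈ 6.4286°, so α ≈ 12.8572°.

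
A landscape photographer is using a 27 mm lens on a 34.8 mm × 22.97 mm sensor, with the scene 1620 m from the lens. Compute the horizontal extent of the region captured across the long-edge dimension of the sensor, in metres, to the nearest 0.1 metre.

2088.0 m

dₒ: 1620 m = 1.62e+06 mm.
Similar triangles through the lens centre give W/dₒ = w/dᵢ; with 1/f = 1/dₒ + 1/dᵢ this gives W = w·(dₒ − f)/f.
W = 34.8 mm × (1.62e+06 − 27) / 27 = 34.8 × 59999.0000 ≈ 2087965.200 mm = 2087.97 m.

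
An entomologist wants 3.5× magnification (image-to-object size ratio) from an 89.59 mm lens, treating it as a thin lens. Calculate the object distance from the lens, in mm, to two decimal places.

115.19 mm

With m = dᵢ/dₒ and 1/f = 1/dₒ + 1/dᵢ, substituting dᵢ = m·dₒ gives 1/f = (1 + 1/m)/dₒ, hence dₒ = f·(1 + 1/m).
dₒ = 89.59 × (1 + 1/3.5) = 89.59 × 1.28571 ≈ 115.187 mm.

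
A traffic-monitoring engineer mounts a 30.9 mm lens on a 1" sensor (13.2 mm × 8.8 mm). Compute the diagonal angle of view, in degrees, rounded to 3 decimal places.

28.795°

Sensor diagonal = √(13.2² + 8.8²) = √251.6800 ≈ 15.8644 mm.
Angle of view α = 2·arctan(d/2f) with d = 15.8644 mm and f = 30.9 mm.
d/2f = 0.25671; arctan(0.25671) ≈ 14.3973°, so α ≈ 28.7946°.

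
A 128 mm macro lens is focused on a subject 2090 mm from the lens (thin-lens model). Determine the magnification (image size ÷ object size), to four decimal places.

Thin lens: 1/f = 1/dₒ + 1/dᵢ → 1/dᵢ = 1/128 − 1/2090 = 0.0073340 mm⁻¹, so dᵢ ≈ 136.3507 mm.
Magnification m = dᵢ/dₒ = 136.3507/2090 ≈ 0.06524.

0.0652×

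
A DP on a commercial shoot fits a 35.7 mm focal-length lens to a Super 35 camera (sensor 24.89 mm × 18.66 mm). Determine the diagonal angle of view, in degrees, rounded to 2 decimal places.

47.08°

Sensor diagonal = √(24.89² + 18.66²) = √967.7077 ≈ 31.1080 mm.
Angle of view α = 2·arctan(d/2f) with d = 31.1080 mm and f = 35.7 mm.
d/2f = 0.43569; arctan(0.43569) ≈ 23.5421°, so α ≈ 47.0842°.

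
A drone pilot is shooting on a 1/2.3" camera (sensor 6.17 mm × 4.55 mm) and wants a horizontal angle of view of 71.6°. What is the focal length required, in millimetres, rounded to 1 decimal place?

4.3 mm

From α = 2·arctan(w/2f) we get f = w / (2·tan(α/2)).
With w = 6.17 mm and α/2 = 35.8°, tan(α/2) ≈ 0.72122, so f ≈ 6.17 / 1.44245 ≈ 4.2775 mm.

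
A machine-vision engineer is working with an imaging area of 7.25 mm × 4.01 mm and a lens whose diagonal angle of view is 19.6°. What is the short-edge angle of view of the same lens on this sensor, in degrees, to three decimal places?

Sensor diagonal = √(7.25² + 4.01²) = √68.6426 ≈ 8.2851 mm.
From the diagonal AOV: f = 8.2851 / (2·tan(9.8°)) = 8.2851 / 0.34546 ≈ 23.9828 mm.
Short-edge AOV = 2·arctan(4.01 / (2 × 23.9828)) = 2·arctan(0.08360) ≈ 9.5578°.

9.558°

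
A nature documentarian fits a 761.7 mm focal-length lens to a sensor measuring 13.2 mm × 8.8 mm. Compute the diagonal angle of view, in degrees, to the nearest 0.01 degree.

1.19°

Sensor diagonal = √(13.2² + 8.8²) = √251.6800 ≈ 15.8644 mm.
Angle of view α = 2·arctan(d/2f) with d = 15.8644 mm and f = 761.7 mm.
d/2f = 0.01041; arctan(0.01041) ≈ 0.5966°, so α ≈ 1.1933°.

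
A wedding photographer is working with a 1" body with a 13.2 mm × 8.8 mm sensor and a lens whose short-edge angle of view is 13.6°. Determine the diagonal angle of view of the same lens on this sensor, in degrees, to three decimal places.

24.264°

From the short-edge AOV: f = 8.8 / (2·tan(6.8°)) = 8.8 / 0.23849 ≈ 36.8995 mm.
Sensor diagonal = √(13.2² + 8.8²) = √251.6800 ≈ 15.8644 mm.
Diagonal AOV = 2·arctan(15.8644 / (2 × 36.8995)) = 2·arctan(0.21497) ≈ 24.2643°.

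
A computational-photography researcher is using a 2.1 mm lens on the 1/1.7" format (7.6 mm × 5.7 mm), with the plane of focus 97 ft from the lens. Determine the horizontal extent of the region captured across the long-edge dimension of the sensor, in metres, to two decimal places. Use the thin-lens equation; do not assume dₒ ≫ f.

dₒ: 97 ft × 304.8 mm/ft = 29565.60 mm.
Similar triangles through the lens centre give W/dₒ = w/dᵢ; with 1/f = 1/dₒ + 1/dᵢ this gives W = w·(dₒ − f)/f.
W = 7.6 mm × (29565.6 − 2.1) / 2.1 = 7.6 × 14077.8567 ≈ 106991.711 mm = 106.992 m.

106.99 m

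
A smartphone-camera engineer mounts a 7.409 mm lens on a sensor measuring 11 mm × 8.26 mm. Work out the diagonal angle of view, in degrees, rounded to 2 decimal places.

Sensor diagonal = √(11² + 8.26²) = √189.2276 ≈ 13.7560 mm.
Angle of view α = 2·arctan(d/2f) with d = 13.7560 mm and f = 7.409 mm.
d/2f = 0.92833; arctan(0.92833) ≈ 42.8715°, so α ≈ 85.7430°.

85.74°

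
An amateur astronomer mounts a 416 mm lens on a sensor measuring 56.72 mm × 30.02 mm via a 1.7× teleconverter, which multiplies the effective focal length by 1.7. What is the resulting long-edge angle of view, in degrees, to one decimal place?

4.6°

Effective focal length f = 416 × 1.7 = 707.2 mm.
α = 2·arctan(56.72 / (2 × 707.2)) = 2·arctan(0.04010) ≈ 4.5929°.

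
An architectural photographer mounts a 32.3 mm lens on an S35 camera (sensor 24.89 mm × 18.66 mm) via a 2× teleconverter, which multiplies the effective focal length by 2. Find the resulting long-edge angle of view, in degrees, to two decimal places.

21.81°

Effective focal length f = 32.3 × 2 = 64.6 mm.
α = 2·arctan(24.89 / (2 × 64.6)) = 2·arctan(0.19265) ≈ 21.8086°.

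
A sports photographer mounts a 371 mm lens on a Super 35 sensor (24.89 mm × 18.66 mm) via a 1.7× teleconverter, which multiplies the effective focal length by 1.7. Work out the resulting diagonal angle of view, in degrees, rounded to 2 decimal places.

2.83°

Effective focal length f = 371 × 1.7 = 630.7 mm.
Sensor diagonal = √(24.89² + 18.66²) = √967.7077 ≈ 31.1080 mm.
α = 2·arctan(31.108 / (2 × 630.7)) = 2·arctan(0.02466) ≈ 2.8254°.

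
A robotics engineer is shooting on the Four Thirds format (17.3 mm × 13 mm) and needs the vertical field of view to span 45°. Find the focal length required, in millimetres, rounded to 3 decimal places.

From α = 2·arctan(h/2f) we get f = h / (2·tan(α/2)).
With h = 13 mm and α/2 = 22.5°, tan(α/2) ≈ 0.41421, so f ≈ 13 / 0.82843 ≈ 15.6924 mm.

15.692 mm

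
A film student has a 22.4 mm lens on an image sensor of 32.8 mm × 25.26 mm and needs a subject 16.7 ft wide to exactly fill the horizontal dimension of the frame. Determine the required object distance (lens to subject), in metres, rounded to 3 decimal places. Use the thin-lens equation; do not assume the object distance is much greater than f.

W: 16.7 ft × 304.8 mm/ft = 5090.16 mm.
Magnification m = w/W = dᵢ/dₒ; combined with 1/f = 1/dₒ + 1/dᵢ this gives dₒ = f·(1 + W/w).
dₒ = 22.4 mm × (1 + 5090.16/32.8) = 22.4 × 156.1878 ≈ 3498.607 mm = 3.49861 m.

3.499 m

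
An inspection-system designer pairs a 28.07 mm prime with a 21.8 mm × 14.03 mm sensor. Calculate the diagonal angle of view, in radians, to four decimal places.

0.8652 rad

Sensor diagonal = √(21.8² + 14.03²) = √672.0809 ≈ 25.9245 mm.
Angle of view α = 2·arctan(d/2f) with d = 25.9245 mm and f = 28.07 mm.
d/2f = 0.46178; arctan(0.46178) ≈ 0.4326 rad, so α ≈ 0.8652 rad.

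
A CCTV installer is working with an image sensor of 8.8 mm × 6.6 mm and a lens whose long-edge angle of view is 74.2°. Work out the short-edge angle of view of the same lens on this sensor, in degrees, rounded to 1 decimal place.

59.1°

From the long-edge AOV: f = 8.8 / (2·tan(37.1°)) = 8.8 / 1.51259 ≈ 5.8178 mm.
Short-edge AOV = 2·arctan(6.6 / (2 × 5.8178)) = 2·arctan(0.56722) ≈ 59.1256°.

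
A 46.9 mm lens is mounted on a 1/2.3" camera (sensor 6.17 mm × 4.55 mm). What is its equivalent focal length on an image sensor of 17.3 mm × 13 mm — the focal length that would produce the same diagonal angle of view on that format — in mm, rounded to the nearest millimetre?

Sensor diagonal = √(6.17² + 4.55²) = √58.7714 ≈ 7.6663 mm.
Sensor diagonal = √(17.3² + 13²) = √468.2900 ≈ 21.6400 mm.
Equal angle of view means equal diagonal/f ratio, so f₂ = f₁ · (diagonal₂/diagonal₁) = 46.9 × 21.6400/7.6663.
f₂ = 46.9 × 2.82276 ≈ 132.388 mm.

132 mm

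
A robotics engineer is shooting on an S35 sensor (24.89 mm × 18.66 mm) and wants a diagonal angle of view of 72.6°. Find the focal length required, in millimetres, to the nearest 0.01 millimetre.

21.17 mm

Sensor diagonal = √(24.89² + 18.66²) = √967.7077 ≈ 31.1080 mm.
From α = 2·arctan(d/2f) we get f = d / (2·tan(α/2)).
With d = 31.1080 mm and α/2 = 36.3°, tan(α/2) ≈ 0.73457, so f ≈ 31.1080 / 1.46915 ≈ 21.1742 mm.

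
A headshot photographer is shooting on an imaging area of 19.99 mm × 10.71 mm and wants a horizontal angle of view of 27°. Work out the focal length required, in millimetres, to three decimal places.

From α = 2·arctan(w/2f) we get f = w / (2·tan(α/2)).
With w = 19.99 mm and α/2 = 13.5°, tan(α/2) ≈ 0.24008, so f ≈ 19.99 / 0.48016 ≈ 41.6322 mm.

41.632 mm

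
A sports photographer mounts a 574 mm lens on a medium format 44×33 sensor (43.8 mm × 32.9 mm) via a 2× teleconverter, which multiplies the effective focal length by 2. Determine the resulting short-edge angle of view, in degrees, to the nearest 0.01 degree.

1.64°

Effective focal length f = 574 × 2 = 1148 mm.
α = 2·arctan(32.9 / (2 × 1148)) = 2·arctan(0.01433) ≈ 1.6419°.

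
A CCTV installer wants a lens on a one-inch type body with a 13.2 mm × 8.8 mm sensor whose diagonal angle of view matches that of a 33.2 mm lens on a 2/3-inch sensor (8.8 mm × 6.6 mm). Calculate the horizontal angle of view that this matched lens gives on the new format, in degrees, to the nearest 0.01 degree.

15.70°

Sensor diagonal = √(8.8² + 6.6²) = √121.0000 ≈ 11.0000 mm.
Sensor diagonal = √(13.2² + 8.8²) = √251.6800 ≈ 15.8644 mm.
Equal diagonal AOV ⇒ f₂ = f₁ · 15.8644/11.0000 = 33.2 × 1.44222 ≈ 47.8817 mm.
Horizontal AOV on the new format = 2·arctan(13.2 / (2 × 47.8817)) = 2·arctan(0.13784) ≈ 15.6964°.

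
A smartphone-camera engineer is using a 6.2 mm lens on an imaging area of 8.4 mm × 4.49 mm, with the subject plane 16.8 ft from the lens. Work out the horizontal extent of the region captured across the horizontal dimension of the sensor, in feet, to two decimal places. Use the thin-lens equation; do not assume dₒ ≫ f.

22.73 ft

dₒ: 16.8 ft × 304.8 mm/ft = 5120.64 mm.
Similar triangles through the lens centre give W/dₒ = w/dᵢ; with 1/f = 1/dₒ + 1/dᵢ this gives W = w·(dₒ − f)/f.
W = 8.4 mm × (5120.64 − 6.2) / 6.2 = 8.4 × 824.9097 ≈ 6929.241 mm = 6929.241/304.8 ft = 22.7337 ft.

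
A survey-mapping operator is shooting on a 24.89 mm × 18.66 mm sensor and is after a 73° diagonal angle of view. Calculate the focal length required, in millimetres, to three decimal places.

21.020 mm

Sensor diagonal = √(24.89² + 18.66²) = √967.7077 ≈ 31.1080 mm.
From α = 2·arctan(d/2f) we get f = d / (2·tan(α/2)).
With d = 31.1080 mm and α/2 = 36.5°, tan(α/2) ≈ 0.73996, so f ≈ 31.1080 / 1.47992 ≈ 21.0200 mm.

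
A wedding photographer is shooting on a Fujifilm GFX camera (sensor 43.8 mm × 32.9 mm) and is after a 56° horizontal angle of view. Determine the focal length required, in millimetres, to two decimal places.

From α = 2·arctan(w/2f) we get f = w / (2·tan(α/2)).
With w = 43.8 mm and α/2 = 28°, tan(α/2) ≈ 0.53171, so f ≈ 43.8 / 1.06342 ≈ 41.1879 mm.

41.19 mm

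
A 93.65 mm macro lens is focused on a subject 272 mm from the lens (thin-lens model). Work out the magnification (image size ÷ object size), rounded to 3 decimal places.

0.525×

Thin lens: 1/f = 1/dₒ + 1/dᵢ → 1/dᵢ = 1/93.65 − 1/272 = 0.0070016 mm⁻¹, so dᵢ ≈ 142.8248 mm.
Magnification m = dᵢ/dₒ = 142.8248/272 ≈ 0.52509.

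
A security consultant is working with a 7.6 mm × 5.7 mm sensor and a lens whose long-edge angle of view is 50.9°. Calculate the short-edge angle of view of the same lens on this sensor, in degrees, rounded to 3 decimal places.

From the long-edge AOV: f = 7.6 / (2·tan(25.45°)) = 7.6 / 0.95181 ≈ 7.9848 mm.
Short-edge AOV = 2·arctan(5.7 / (2 × 7.9848)) = 2·arctan(0.35693) ≈ 39.2859°.

39.286°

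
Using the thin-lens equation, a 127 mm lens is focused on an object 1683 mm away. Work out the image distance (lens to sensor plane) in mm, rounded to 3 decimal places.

1/dᵢ = 1/f − 1/dₒ = 1/127 − 1/1683 = 0.0072798 mm⁻¹.
dᵢ = 1/0.0072798 ≈ 137.3657 mm.

137.366 mm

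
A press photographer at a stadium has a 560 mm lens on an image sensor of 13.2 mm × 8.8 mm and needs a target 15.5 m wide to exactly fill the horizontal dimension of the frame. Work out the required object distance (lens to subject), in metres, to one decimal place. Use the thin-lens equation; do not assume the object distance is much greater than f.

658.1 m

W: 15.5 m = 15500 mm.
Magnification m = w/W = dᵢ/dₒ; combined with 1/f = 1/dₒ + 1/dᵢ this gives dₒ = f·(1 + W/w).
dₒ = 560 mm × (1 + 15500/13.2) = 560 × 1175.2424 ≈ 658135.758 mm = 658.136 m.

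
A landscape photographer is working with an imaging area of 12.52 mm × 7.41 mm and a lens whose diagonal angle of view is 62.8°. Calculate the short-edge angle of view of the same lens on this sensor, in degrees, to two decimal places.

34.54°

Sensor diagonal = √(12.52² + 7.41²) = √211.6585 ≈ 14.5485 mm.
From the diagonal AOV: f = 14.5485 / (2·tan(31.4°)) = 14.5485 / 1.22081 ≈ 11.9171 mm.
Short-edge AOV = 2·arctan(7.41 / (2 × 11.9171)) = 2·arctan(0.31090) ≈ 34.5406°.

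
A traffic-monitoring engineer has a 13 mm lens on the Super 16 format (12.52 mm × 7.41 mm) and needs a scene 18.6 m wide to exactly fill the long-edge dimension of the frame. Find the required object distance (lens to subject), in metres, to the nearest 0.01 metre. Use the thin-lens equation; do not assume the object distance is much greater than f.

19.33 m

W: 18.6 m = 18600 mm.
Magnification m = w/W = dᵢ/dₒ; combined with 1/f = 1/dₒ + 1/dᵢ this gives dₒ = f·(1 + W/w).
dₒ = 13 mm × (1 + 18600/12.52) = 13 × 1486.6230 ≈ 19326.099 mm = 19.3261 m.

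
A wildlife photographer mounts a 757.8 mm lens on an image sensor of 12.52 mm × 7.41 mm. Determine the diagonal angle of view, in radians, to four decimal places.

0.0192 rad

Sensor diagonal = √(12.52² + 7.41²) = √211.6585 ≈ 14.5485 mm.
Angle of view α = 2·arctan(d/2f) with d = 14.5485 mm and f = 757.8 mm.
d/2f = 0.00960; arctan(0.00960) ≈ 0.0096 rad, so α ≈ 0.0192 rad.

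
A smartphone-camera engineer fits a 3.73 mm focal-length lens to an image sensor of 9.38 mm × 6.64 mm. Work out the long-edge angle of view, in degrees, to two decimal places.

103.01°

Angle of view α = 2·arctan(w/2f) with w = 9.38 mm and f = 3.73 mm.
w/2f = 1.25737; arctan(1.25737) ≈ 51.5044°, so α ≈ 103.0089°.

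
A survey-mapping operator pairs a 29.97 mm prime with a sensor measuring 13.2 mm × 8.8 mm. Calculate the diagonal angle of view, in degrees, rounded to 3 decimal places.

29.649°

Sensor diagonal = √(13.2² + 8.8²) = √251.6800 ≈ 15.8644 mm.
Angle of view α = 2·arctan(d/2f) with d = 15.8644 mm and f = 29.97 mm.
d/2f = 0.26467; arctan(0.26467) ≈ 14.8247°, so α ≈ 29.6493°.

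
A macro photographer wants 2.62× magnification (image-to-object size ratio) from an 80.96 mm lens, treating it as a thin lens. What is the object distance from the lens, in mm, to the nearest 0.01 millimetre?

With m = dᵢ/dₒ and 1/f = 1/dₒ + 1/dᵢ, substituting dᵢ = m·dₒ gives 1/f = (1 + 1/m)/dₒ, hence dₒ = f·(1 + 1/m).
dₒ = 80.96 × (1 + 1/2.62) = 80.96 × 1.38168 ≈ 111.861 mm.

111.86 mm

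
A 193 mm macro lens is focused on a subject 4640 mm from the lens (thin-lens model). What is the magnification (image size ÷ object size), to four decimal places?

0.0434×

Thin lens: 1/f = 1/dₒ + 1/dᵢ → 1/dᵢ = 1/193 − 1/4640 = 0.0049658 mm⁻¹, so dᵢ ≈ 201.3762 mm.
Magnification m = dᵢ/dₒ = 201.3762/4640 ≈ 0.04340.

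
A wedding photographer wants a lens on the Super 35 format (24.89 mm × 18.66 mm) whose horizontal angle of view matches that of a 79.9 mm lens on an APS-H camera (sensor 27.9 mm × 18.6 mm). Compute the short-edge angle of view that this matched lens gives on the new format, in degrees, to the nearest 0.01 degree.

Equal horizontal AOV ⇒ f₂ = f₁ · 24.89/27.9 = 79.9 × 0.89211 ≈ 71.2800 mm.
Short-edge AOV on the new format = 2·arctan(18.66 / (2 × 71.2800)) = 2·arctan(0.13089) ≈ 14.9144°.

14.91°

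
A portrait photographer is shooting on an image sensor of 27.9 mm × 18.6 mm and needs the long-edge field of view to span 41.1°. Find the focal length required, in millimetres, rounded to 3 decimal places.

From α = 2·arctan(w/2f) we get f = w / (2·tan(α/2)).
With w = 27.9 mm and α/2 = 20.55°, tan(α/2) ≈ 0.37488, so f ≈ 27.9 / 0.74976 ≈ 37.2119 mm.

37.212 mm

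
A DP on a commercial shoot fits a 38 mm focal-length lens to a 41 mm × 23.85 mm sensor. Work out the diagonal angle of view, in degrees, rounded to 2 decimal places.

63.94°

Sensor diagonal = √(41² + 23.85²) = √2249.8225 ≈ 47.4323 mm.
Angle of view α = 2·arctan(d/2f) with d = 47.4323 mm and f = 38 mm.
d/2f = 0.62411; arctan(0.62411) ≈ 31.9687°, so α ≈ 63.9373°.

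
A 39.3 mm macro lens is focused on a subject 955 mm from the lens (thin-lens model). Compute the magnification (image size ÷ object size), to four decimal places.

Thin lens: 1/f = 1/dₒ + 1/dᵢ → 1/dᵢ = 1/39.3 − 1/955 = 0.0243982 mm⁻¹, so dᵢ ≈ 40.9867 mm.
Magnification m = dᵢ/dₒ = 40.9867/955 ≈ 0.04292.

0.0429×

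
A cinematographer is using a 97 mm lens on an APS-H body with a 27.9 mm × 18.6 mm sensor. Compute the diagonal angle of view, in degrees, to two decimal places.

19.61°

Sensor diagonal = √(27.9² + 18.6²) = √1124.3700 ≈ 33.5316 mm.
Angle of view α = 2·arctan(d/2f) with d = 33.5316 mm and f = 97 mm.
d/2f = 0.17284; arctan(0.17284) ≈ 9.8063°, so α ≈ 19.6126°.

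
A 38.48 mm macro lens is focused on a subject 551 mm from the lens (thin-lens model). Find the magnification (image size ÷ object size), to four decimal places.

Thin lens: 1/f = 1/dₒ + 1/dᵢ → 1/dᵢ = 1/38.48 − 1/551 = 0.0241726 mm⁻¹, so dᵢ ≈ 41.3691 mm.
Magnification m = dᵢ/dₒ = 41.3691/551 ≈ 0.07508.

0.0751×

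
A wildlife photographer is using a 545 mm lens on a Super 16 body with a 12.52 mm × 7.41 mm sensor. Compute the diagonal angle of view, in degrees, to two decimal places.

1.53°

Sensor diagonal = √(12.52² + 7.41²) = √211.6585 ≈ 14.5485 mm.
Angle of view α = 2·arctan(d/2f) with d = 14.5485 mm and f = 545 mm.
d/2f = 0.01335; arctan(0.01335) ≈ 0.7647°, so α ≈ 1.5294°.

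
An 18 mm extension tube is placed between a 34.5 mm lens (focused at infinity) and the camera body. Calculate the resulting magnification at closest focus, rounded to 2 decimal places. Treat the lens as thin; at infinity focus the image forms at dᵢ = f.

0.52×

The tube moves the image plane from f to f + e, so dᵢ = 34.5 + 18 = 52.5 mm. Focus is achieved when 1/f = 1/dₒ + 1/dᵢ, giving dₒ = 1/(1/f − 1/(f+e)).
Magnification m = dᵢ/dₒ = (f+e)·(1/f − 1/(f+e)) = e/f = 18/34.5 ≈ 0.5217.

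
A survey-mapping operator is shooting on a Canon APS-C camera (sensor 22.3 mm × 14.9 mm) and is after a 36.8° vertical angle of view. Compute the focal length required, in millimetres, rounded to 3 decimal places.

22.396 mm

From α = 2·arctan(h/2f) we get f = h / (2·tan(α/2)).
With h = 14.9 mm and α/2 = 18.4°, tan(α/2) ≈ 0.33266, so f ≈ 14.9 / 0.66531 ≈ 22.3955 mm.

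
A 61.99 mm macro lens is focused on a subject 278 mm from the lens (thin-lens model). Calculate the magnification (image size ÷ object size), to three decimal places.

Thin lens: 1/f = 1/dₒ + 1/dᵢ → 1/dᵢ = 1/61.99 − 1/278 = 0.0125345 mm⁻¹, so dᵢ ≈ 79.7797 mm.
Magnification m = dᵢ/dₒ = 79.7797/278 ≈ 0.28698.

0.287×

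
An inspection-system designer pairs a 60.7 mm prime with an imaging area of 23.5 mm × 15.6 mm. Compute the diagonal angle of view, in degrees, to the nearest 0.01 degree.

26.16°

Sensor diagonal = √(23.5² + 15.6²) = √795.6100 ≈ 28.2066 mm.
Angle of view α = 2·arctan(d/2f) with d = 28.2066 mm and f = 60.7 mm.
d/2f = 0.23234; arctan(0.23234) ≈ 13.0803°, so α ≈ 26.1605°.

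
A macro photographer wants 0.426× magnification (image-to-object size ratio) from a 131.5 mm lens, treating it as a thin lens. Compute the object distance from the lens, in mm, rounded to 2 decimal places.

With m = dᵢ/dₒ and 1/f = 1/dₒ + 1/dᵢ, substituting dᵢ = m·dₒ gives 1/f = (1 + 1/m)/dₒ, hence dₒ = f·(1 + 1/m).
dₒ = 131.5 × (1 + 1/0.426) = 131.5 × 3.34742 ≈ 440.185 mm.

440.19 mm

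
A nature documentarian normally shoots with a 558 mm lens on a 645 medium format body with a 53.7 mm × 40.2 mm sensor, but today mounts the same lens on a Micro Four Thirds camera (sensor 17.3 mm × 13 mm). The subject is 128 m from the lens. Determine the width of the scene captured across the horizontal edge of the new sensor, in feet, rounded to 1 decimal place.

13.0 ft

The focal length stays 558 mm; the relevant sensor dimension is now w = 17.3 mm. Object distance dₒ = 128 m = 128000 mm.
Thin-lens field width W = w·(dₒ − f)/f = 17.3 × (128000 − 558)/558 ≈ 3951.159 mm = 3951.159/304.8 ft = 12.9631 ft.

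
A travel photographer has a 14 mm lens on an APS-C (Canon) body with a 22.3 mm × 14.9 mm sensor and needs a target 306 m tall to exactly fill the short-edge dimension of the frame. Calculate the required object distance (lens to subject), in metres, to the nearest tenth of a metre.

W: 306 m = 306000 mm.
Magnification m = h/W = dᵢ/dₒ; combined with 1/f = 1/dₒ + 1/dᵢ this gives dₒ = f·(1 + W/h).
dₒ = 14 mm × (1 + 306000/14.9) = 14 × 20537.9128 ≈ 287530.779 mm = 287.531 m.

287.5 m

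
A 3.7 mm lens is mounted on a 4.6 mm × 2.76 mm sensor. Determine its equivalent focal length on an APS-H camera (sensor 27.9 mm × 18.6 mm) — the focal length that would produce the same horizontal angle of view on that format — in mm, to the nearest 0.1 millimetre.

22.4 mm

Equal angle of view means equal width/f ratio, so f₂ = f₁ · (width₂/width₁) = 3.7 × 27.9/4.6.
f₂ = 3.7 × 6.06522 ≈ 22.441 mm.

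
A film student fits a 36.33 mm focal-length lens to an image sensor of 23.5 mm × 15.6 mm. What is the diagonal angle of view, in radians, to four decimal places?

0.7406 rad

Sensor diagonal = √(23.5² + 15.6²) = √795.6100 ≈ 28.2066 mm.
Angle of view α = 2·arctan(d/2f) with d = 28.2066 mm and f = 36.33 mm.
d/2f = 0.38820; arctan(0.38820) ≈ 0.3703 rad, so α ≈ 0.7406 rad.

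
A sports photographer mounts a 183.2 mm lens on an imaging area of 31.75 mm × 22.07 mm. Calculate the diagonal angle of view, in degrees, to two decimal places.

Sensor diagonal = √(31.75² + 22.07²) = √1495.1474 ≈ 38.6671 mm.
Angle of view α = 2·arctan(d/2f) with d = 38.6671 mm and f = 183.2 mm.
d/2f = 0.10553; arctan(0.10553) ≈ 6.0243°, so α ≈ 12.0485°.

12.05°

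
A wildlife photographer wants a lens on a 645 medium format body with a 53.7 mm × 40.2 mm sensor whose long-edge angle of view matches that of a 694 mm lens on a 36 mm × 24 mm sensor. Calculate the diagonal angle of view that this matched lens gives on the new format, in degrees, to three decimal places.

3.711°

Equal long-edge AOV ⇒ f₂ = f₁ · 53.7/36 = 694 × 1.49167 ≈ 1035.2167 mm.
Sensor diagonal = √(53.7² + 40.2²) = √4499.7300 ≈ 67.0800 mm.
Diagonal AOV on the new format = 2·arctan(67.0800 / (2 × 1035.2167)) = 2·arctan(0.03240) ≈ 3.7114°.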